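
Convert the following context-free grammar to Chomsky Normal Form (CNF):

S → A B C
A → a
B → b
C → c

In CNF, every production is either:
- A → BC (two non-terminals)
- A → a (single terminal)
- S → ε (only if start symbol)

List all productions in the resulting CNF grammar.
The grammar has no ε-productions or unit productions to eliminate.
A → a is already in CNF (single terminal) – keep it.
B → b is already in CNF (single terminal) – keep it.
C → c is already in CNF (single terminal) – keep it.
S → A B C has 3 symbols on the right: break it into binary productions S → A X0, X0 → B C.
Resulting CNF grammar (5 productions): A → a; B → b; C → c; S → A X0; X0 → B C

Final answer: A → a; B → b; C → c; S → A X0; X0 → B C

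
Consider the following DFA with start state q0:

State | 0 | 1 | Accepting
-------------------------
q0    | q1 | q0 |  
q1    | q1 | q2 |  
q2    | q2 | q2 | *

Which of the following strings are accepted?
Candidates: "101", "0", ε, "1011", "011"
"101": q0 → q0 → q1 → q2; q2 is accepting → accepted
"0": q0 → q1; q1 is not accepting → rejected
ε: q0; q0 is not accepting → rejected
"1011": q0 → q0 → q1 → q2 → q2; q2 is accepting → accepted
"011": q0 → q1 → q2 → q2; q2 is accepting → accepted

Final answer: "101", "1011", "011"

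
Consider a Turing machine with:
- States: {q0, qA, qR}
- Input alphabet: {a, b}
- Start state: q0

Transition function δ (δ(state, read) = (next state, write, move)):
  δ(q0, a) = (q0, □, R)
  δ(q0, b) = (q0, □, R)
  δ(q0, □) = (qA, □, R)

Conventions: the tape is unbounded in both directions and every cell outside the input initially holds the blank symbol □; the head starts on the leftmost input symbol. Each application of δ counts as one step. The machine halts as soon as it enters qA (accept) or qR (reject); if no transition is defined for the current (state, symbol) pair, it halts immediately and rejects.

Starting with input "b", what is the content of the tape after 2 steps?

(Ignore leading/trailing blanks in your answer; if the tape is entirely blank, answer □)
Step 0: [q0]b (head at position 0)
Step 1: δ(q0, b) = (q0, □, R)  ⊢  □[q0]□ (head at position 1)
Step 2: δ(q0, □) = (qA, □, R)  ⊢  □□[qA]□ (head at position 2)
Tape after 2 steps (ignoring surrounding blanks): □

Final answer: Tape: □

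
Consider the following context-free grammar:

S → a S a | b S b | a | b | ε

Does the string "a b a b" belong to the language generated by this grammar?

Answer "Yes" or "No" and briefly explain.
Every production places the same symbol at both ends (or yields a single symbol / ε), so every derived string is a palindrome. a b a b reversed is b a b a ≠ a b a b, so it is not a palindrome and cannot be derived (already the first step fails: the string starts with a but ends with b, so neither S → a S a nor S → b S b fits).

Final answer: No - no valid derivation exists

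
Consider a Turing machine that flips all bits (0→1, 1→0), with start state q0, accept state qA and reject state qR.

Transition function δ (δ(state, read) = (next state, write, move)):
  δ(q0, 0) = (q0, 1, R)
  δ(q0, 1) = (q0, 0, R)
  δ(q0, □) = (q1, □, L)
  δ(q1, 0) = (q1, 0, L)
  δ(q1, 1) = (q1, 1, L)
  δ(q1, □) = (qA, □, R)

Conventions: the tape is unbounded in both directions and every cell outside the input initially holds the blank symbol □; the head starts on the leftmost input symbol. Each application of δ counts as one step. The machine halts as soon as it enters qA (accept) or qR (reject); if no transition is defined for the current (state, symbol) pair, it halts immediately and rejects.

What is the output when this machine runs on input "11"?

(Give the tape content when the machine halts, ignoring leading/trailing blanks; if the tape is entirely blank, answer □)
Step 0: [q0]11 (head at position 0)
Step 1: δ(q0, 1) = (q0, 0, R)  ⊢  0[q0]1 (head at position 1)
Step 2: δ(q0, 1) = (q0, 0, R)  ⊢  00[q0]□ (head at position 2)
Step 3: δ(q0, □) = (q1, □, L)  ⊢  0[q1]0□ (head at position 1)
Step 4: δ(q1, 0) = (q1, 0, L)  ⊢  [q1]00□ (head at position 0)
Step 5: δ(q1, 0) = (q1, 0, L)  ⊢  [q1]□00□ (head at position -1)
Step 6: δ(q1, □) = (qA, □, R)  ⊢  □[qA]00□ (head at position 0)
The machine is in qA, so it halts and accepts.
Tape content when halted (ignoring surrounding blanks): 00

Final answer: Output: 00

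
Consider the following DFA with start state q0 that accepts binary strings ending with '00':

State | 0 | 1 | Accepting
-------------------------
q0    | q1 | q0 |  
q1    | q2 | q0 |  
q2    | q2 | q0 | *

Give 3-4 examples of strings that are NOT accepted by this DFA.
Any strings that end in a non-accepting state work; for example:
"01": q0 → q1 → q0; q0 is not accepting → rejected
"0101": q0 → q1 → q0 → q1 → q0; q0 is not accepting → rejected
"1011": q0 → q0 → q1 → q0 → q0; q0 is not accepting → rejected
"1110": q0 → q0 → q0 → q0 → q1; q1 is not accepting → rejected

Final answer: "01", "0101", "1011", "1110"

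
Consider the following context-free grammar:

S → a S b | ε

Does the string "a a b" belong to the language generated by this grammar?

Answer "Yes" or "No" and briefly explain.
Every derivation applies S → a S b some number n of times and then S → ε, producing a^n b^n with equally many a's and b's. The string a a b has two a's but only one b, so it cannot be derived.

Final answer: No - no valid derivation exists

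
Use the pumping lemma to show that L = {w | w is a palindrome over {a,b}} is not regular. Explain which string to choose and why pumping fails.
Language: L = {w | w is a palindrome over {a,b}} (strings that read the same forwards and backwards)
Step 1: Assume for contradiction that L is regular, with pumping length p.
Step 2: Choose s = a^p b a^p. Then s ∈ L (it reads the same forwards and backwards) and |s| ≥ p.
Step 3: Consider any decomposition s = xyz with |xy| ≤ p and |y| > 0. Since |xy| ≤ p and the first p symbols of s are all a's, y = a^k for some k with 1 ≤ k ≤ p.
Step 4: Pumping up (i = 2): xy²z = a^(p+k) b a^p. Its reverse is a^p b a^(p+k) ≠ a^(p+k) b a^p (the single b is no longer in the middle), so xy²z is not a palindrome and xy²z ∉ L.
This contradicts the pumping lemma, so L is not regular.

Final answer: Choose s = a^p b a^p. Since |xy| ≤ p, y = a^k with k ≥ 1. Then xy²z = a^(p+k) b a^p is not a palindrome, so ∉ L.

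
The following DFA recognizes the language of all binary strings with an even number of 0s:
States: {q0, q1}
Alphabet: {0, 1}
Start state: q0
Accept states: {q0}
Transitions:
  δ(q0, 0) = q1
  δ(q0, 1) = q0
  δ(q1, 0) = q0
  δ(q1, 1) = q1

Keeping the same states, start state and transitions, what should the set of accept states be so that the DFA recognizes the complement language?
The DFA is complete (every state has a transition on every symbol), so the complement
is recognized by the same DFA with accepting and non-accepting states swapped.
Original accept states: {q0}
Complement accept states = All states - Original accept states
= {q0, q1} - {q0}
= {q1}
Complement language: strings with an ODD number of 0s

Final answer: {q1}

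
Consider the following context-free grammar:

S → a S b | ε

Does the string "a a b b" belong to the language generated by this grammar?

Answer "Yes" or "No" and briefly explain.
A derivation exists: S ⇒ a S b ⇒ a a S b b ⇒ a a b b (using S → a S b twice, then S → ε).

Final answer: Yes - a valid derivation exists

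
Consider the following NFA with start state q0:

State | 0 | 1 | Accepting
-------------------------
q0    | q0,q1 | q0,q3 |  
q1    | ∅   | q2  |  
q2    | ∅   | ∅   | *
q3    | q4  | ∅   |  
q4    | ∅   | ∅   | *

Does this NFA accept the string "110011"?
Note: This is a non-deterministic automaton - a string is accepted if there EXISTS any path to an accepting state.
Track the set of states the NFA could be in: start {q0}
Read '1': {q0} → {q0, q3}
Read '1': {q0, q3} → {q0, q3}
Read '0': {q0, q3} → {q0, q1, q4}
Read '0': {q0, q1, q4} → {q0, q1}
Read '1': {q0, q1} → {q0, q2, q3}
Read '1': {q0, q2, q3} → {q0, q3}
Final set {q0, q3} contains no accepting state → rejected.

Final answer: No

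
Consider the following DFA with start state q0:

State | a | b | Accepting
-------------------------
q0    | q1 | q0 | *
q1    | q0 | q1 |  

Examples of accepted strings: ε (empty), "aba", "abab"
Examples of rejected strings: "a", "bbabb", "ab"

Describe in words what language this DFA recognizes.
strings over {a,b} with an even number of a's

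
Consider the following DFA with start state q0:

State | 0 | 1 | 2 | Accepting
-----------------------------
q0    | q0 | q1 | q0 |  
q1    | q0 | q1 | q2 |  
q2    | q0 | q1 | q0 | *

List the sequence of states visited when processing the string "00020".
q0 → q0 → q0 → q0 → q0 → q0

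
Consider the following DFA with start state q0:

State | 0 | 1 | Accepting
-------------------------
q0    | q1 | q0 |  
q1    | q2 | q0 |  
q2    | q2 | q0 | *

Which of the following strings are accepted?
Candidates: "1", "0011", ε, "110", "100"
"1": q0 → q0; q0 is not accepting → rejected
"0011": q0 → q1 → q2 → q0 → q0; q0 is not accepting → rejected
ε: q0; q0 is not accepting → rejected
"110": q0 → q0 → q0 → q1; q1 is not accepting → rejected
"100": q0 → q0 → q1 → q2; q2 is accepting → accepted

Final answer: "100"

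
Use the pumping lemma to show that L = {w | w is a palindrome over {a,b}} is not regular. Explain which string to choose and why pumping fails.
Language: L = {w | w is a palindrome over {a,b}} (strings that read the same forwards and backwards)
Step 1: Assume for contradiction that L is regular, with pumping length p.
Step 2: Choose s = a^p b a^p. Then s ∈ L (it reads the same forwards and backwards) and |s| ≥ p.
Step 3: Consider any decomposition s = xyz with |xy| ≤ p and |y| > 0. Since |xy| ≤ p and the first p symbols of s are all a's, y = a^k for some k with 1 ≤ k ≤ p.
Step 4: Pumping up (i = 2): xy²z = a^(p+k) b a^p. Its reverse is a^p b a^(p+k) ≠ a^(p+k) b a^p (the single b is no longer in the middle), so xy²z is not a palindrome and xy²z ∉ L.
This contradicts the pumping lemma, so L is not regular.

Final answer: Choose s = a^p b a^p. Since |xy| ≤ p, y = a^k with k ≥ 1. Then xy²z = a^(p+k) b a^p is not a palindrome, so ∉ L.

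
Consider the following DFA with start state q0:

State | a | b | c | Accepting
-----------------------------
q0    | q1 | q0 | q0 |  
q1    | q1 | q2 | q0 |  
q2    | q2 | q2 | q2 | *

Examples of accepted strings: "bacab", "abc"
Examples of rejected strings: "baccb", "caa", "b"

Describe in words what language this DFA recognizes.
strings over {a,b,c} containing 'ab' as substring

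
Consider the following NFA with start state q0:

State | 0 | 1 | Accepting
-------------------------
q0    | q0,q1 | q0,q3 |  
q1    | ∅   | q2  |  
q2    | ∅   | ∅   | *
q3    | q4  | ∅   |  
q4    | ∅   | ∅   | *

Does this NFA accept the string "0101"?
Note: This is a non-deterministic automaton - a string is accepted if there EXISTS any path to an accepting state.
Track the set of states the NFA could be in: start {q0}
Read '0': {q0} → {q0, q1}
Read '1': {q0, q1} → {q0, q2, q3}
Read '0': {q0, q2, q3} → {q0, q1, q4}
Read '1': {q0, q1, q4} → {q0, q2, q3}
Final set {q0, q2, q3} contains accepting state(s) {q2} → accepted.

Final answer: Yes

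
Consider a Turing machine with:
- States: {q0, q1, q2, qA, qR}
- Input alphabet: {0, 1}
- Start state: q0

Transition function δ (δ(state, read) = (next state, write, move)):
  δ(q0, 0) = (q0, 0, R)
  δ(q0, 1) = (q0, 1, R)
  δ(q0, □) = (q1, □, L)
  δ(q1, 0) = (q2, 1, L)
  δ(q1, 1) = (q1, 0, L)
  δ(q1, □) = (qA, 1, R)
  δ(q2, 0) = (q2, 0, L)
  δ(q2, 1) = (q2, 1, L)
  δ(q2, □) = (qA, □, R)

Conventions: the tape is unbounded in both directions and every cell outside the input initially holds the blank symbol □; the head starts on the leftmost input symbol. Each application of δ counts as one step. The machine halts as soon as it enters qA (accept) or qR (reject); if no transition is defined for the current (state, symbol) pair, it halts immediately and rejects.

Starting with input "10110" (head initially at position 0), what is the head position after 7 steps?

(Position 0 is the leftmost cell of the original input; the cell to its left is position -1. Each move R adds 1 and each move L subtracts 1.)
Step 0: [q0]10110 (head at position 0)
Step 1: δ(q0, 1) = (q0, 1, R)  ⊢  1[q0]0110 (head at position 1)
Step 2: δ(q0, 0) = (q0, 0, R)  ⊢  10[q0]110 (head at position 2)
Step 3: δ(q0, 1) = (q0, 1, R)  ⊢  101[q0]10 (head at position 3)
Step 4: δ(q0, 1) = (q0, 1, R)  ⊢  1011[q0]0 (head at position 4)
Step 5: δ(q0, 0) = (q0, 0, R)  ⊢  10110[q0]□ (head at position 5)
Step 6: δ(q0, □) = (q1, □, L)  ⊢  1011[q1]0□ (head at position 4)
Step 7: δ(q1, 0) = (q2, 1, L)  ⊢  101[q2]11□ (head at position 3)
Head position after 7 steps: 3

Final answer: Position 3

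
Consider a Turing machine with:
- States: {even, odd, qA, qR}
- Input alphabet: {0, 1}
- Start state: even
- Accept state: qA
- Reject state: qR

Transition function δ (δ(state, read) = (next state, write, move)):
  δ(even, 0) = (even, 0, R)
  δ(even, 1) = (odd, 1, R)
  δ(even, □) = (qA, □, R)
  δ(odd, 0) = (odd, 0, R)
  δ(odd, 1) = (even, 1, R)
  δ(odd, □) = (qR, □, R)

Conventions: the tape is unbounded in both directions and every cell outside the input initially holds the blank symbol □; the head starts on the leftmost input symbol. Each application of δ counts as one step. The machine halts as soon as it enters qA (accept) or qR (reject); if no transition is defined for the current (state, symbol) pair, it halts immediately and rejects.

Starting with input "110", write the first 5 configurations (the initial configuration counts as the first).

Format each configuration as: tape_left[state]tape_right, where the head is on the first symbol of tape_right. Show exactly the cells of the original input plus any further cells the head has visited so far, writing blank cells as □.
Step 0: [even]110 (head at position 0)
Step 1: δ(even, 1) = (odd, 1, R)  ⊢  1[odd]10 (head at position 1)
Step 2: δ(odd, 1) = (even, 1, R)  ⊢  11[even]0 (head at position 2)
Step 3: δ(even, 0) = (even, 0, R)  ⊢  110[even]□ (head at position 3)
Step 4: δ(even, □) = (qA, □, R)  ⊢  110□[qA]□ (head at position 4)

Final answer: [even]110 ⊢ 1[odd]10 ⊢ 11[even]0 ⊢ 110[even]□ ⊢ 110□[qA]□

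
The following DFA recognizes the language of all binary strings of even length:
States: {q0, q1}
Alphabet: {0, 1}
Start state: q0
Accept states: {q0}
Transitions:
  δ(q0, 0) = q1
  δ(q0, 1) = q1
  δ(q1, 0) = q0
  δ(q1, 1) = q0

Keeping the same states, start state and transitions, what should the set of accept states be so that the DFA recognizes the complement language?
The DFA is complete (every state has a transition on every symbol), so the complement
is recognized by the same DFA with accepting and non-accepting states swapped.
Original accept states: {q0}
Complement accept states = All states - Original accept states
= {q0, q1} - {q0}
= {q1}
Complement language: strings of ODD length

Final answer: {q1}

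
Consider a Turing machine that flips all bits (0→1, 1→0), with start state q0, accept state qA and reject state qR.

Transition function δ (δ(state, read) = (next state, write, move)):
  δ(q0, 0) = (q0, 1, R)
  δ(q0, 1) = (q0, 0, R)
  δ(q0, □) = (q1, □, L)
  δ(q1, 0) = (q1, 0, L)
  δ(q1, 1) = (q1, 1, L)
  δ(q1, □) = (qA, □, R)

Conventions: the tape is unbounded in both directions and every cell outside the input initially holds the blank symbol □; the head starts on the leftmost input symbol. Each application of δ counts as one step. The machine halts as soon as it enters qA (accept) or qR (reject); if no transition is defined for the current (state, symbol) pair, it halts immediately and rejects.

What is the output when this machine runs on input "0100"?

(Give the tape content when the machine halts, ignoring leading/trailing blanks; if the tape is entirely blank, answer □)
Step 0: [q0]0100 (head at position 0)
Step 1: δ(q0, 0) = (q0, 1, R)  ⊢  1[q0]100 (head at position 1)
Step 2: δ(q0, 1) = (q0, 0, R)  ⊢  10[q0]00 (head at position 2)
Step 3: δ(q0, 0) = (q0, 1, R)  ⊢  101[q0]0 (head at position 3)
Step 4: δ(q0, 0) = (q0, 1, R)  ⊢  1011[q0]□ (head at position 4)
Step 5: δ(q0, □) = (q1, □, L)  ⊢  101[q1]1□ (head at position 3)
Step 6: δ(q1, 1) = (q1, 1, L)  ⊢  10[q1]11□ (head at position 2)
Step 7: δ(q1, 1) = (q1, 1, L)  ⊢  1[q1]011□ (head at position 1)
Step 8: δ(q1, 0) = (q1, 0, L)  ⊢  [q1]1011□ (head at position 0)
Step 9: δ(q1, 1) = (q1, 1, L)  ⊢  [q1]□1011□ (head at position -1)
Step 10: δ(q1, □) = (qA, □, R)  ⊢  □[qA]1011□ (head at position 0)
The machine is in qA, so it halts and accepts.
Tape content when halted (ignoring surrounding blanks): 1011

Final answer: Output: 1011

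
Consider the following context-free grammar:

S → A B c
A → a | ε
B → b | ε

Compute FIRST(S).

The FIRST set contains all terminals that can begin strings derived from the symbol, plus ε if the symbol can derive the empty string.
FIRST(A) = {a, ε} (A → a | ε) and FIRST(B) = {b, ε} (B → b | ε).
For S → A B c: add FIRST(A) minus ε = {a}; A is nullable, so also add FIRST(B) minus ε = {b}; B is nullable too, so also add FIRST(c) = {c}. The terminal c is never erased, so S is not nullable and ε is not included.
FIRST(S) = {a, b, c}.

Final answer: {a, b, c}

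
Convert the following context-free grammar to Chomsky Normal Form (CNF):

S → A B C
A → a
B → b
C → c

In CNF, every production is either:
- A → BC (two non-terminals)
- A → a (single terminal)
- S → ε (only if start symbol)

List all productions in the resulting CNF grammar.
The grammar has no ε-productions or unit productions to eliminate.
A → a is already in CNF (single terminal) – keep it.
B → b is already in CNF (single terminal) – keep it.
C → c is already in CNF (single terminal) – keep it.
S → A B C has 3 symbols on the right: break it into binary productions S → A X0, X0 → B C.
Resulting CNF grammar (5 productions): A → a; B → b; C → c; S → A X0; X0 → B C

Final answer: A → a; B → b; C → c; S → A X0; X0 → B C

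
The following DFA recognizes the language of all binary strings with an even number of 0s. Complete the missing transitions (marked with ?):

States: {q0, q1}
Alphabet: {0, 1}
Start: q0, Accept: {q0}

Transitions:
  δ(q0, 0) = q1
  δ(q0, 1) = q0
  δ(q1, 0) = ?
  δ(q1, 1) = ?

What each state remembers (consistent with the given transitions and accept states):
  q0: an even number of 0s has been read so far
  q1: an odd number of 0s has been read so far
Filling in the missing entries:
  δ(q1, 0): in q1 (an odd number of 0s has been read so far), after reading 0 we have: an even number of 0s has been read so far → q0
  δ(q1, 1): in q1 (an odd number of 0s has been read so far), after reading 1 we have: an odd number of 0s has been read so far → q1

Final answer: δ(q1, 0) = q0; δ(q1, 1) = q1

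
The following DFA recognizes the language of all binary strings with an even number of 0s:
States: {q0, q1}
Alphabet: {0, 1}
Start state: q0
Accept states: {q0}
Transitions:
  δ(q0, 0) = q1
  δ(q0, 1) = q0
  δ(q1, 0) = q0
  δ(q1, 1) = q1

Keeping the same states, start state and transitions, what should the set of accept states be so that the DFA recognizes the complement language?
The DFA is complete (every state has a transition on every symbol), so the complement
is recognized by the same DFA with accepting and non-accepting states swapped.
Original accept states: {q0}
Complement accept states = All states - Original accept states
= {q0, q1} - {q0}
= {q1}
Complement language: strings with an ODD number of 0s

Final answer: {q1}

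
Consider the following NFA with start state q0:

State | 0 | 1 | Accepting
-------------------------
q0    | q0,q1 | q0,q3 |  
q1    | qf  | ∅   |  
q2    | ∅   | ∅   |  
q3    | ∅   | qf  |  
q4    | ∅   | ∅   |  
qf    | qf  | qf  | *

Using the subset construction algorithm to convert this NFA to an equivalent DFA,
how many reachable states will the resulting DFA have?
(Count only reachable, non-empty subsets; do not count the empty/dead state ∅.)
Start subset: {q0}
{q0}: on 0 → {q0, q1}, on 1 → {q0, q3}
{q0, q1}: on 0 → {q0, q1, qf}, on 1 → {q0, q3}
{q0, q3}: on 0 → {q0, q1}, on 1 → {q0, q3, qf}
{q0, q1, qf}: on 0 → {q0, q1, qf}, on 1 → {q0, q3, qf}
{q0, q3, qf}: on 0 → {q0, q1, qf}, on 1 → {q0, q3, qf}
Reachable non-empty subsets: {q0}, {q0, q1}, {q0, q3}, {q0, q1, qf}, {q0, q3, qf} — 5 in total.

Final answer: 5 states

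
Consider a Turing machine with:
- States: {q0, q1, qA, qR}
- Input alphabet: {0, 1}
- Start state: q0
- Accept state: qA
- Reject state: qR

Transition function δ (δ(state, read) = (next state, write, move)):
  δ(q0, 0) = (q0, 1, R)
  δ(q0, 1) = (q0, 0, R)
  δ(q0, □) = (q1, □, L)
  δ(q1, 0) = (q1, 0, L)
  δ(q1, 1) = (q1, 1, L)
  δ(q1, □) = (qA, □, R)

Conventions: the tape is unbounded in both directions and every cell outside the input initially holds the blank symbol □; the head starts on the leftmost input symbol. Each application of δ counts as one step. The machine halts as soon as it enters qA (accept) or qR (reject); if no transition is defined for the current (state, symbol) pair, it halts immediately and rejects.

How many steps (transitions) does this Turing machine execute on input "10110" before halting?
Step 0: [q0]10110 (head at position 0)
Step 1: δ(q0, 1) = (q0, 0, R)  ⊢  0[q0]0110 (head at position 1)
Step 2: δ(q0, 0) = (q0, 1, R)  ⊢  01[q0]110 (head at position 2)
Step 3: δ(q0, 1) = (q0, 0, R)  ⊢  010[q0]10 (head at position 3)
Step 4: δ(q0, 1) = (q0, 0, R)  ⊢  0100[q0]0 (head at position 4)
Step 5: δ(q0, 0) = (q0, 1, R)  ⊢  01001[q0]□ (head at position 5)
Step 6: δ(q0, □) = (q1, □, L)  ⊢  0100[q1]1□ (head at position 4)
Step 7: δ(q1, 1) = (q1, 1, L)  ⊢  010[q1]01□ (head at position 3)
Step 8: δ(q1, 0) = (q1, 0, L)  ⊢  01[q1]001□ (head at position 2)
Step 9: δ(q1, 0) = (q1, 0, L)  ⊢  0[q1]1001□ (head at position 1)
Step 10: δ(q1, 1) = (q1, 1, L)  ⊢  [q1]01001□ (head at position 0)
Step 11: δ(q1, 0) = (q1, 0, L)  ⊢  [q1]□01001□ (head at position -1)
Step 12: δ(q1, □) = (qA, □, R)  ⊢  □[qA]01001□ (head at position 0)
The machine is in qA, so it halts and accepts.
Number of transitions executed: 12.

Final answer: 12 steps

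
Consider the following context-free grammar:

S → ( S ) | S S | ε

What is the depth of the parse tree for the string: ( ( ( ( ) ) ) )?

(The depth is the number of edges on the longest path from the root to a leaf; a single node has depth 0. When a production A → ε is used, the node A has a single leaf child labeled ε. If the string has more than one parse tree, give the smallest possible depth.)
The string is 4 nested pairs. The shallowest parse tree applies S → ( S ) 4 times (one node per nested pair, each a child of the previous) and then S → ε in the middle.
S nodes at depths 0..4, ε leaf at depth 5; parentheses leaves are at depths 1..4.
(Using S → S S with an S → ε child anywhere only adds levels, so it cannot give a shallower tree.)
Depth = 5.

Final answer: 5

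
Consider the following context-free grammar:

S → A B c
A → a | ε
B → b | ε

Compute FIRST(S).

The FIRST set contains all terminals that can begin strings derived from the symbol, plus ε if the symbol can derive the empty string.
FIRST(A) = {a, ε} (A → a | ε) and FIRST(B) = {b, ε} (B → b | ε).
For S → A B c: add FIRST(A) minus ε = {a}; A is nullable, so also add FIRST(B) minus ε = {b}; B is nullable too, so also add FIRST(c) = {c}. The terminal c is never erased, so S is not nullable and ε is not included.
FIRST(S) = {a, b, c}.

Final answer: {a, b, c}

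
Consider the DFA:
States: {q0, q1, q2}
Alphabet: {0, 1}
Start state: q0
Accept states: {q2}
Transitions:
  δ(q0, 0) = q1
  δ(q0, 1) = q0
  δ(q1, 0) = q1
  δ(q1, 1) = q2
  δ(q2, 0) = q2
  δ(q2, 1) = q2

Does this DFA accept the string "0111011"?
Processing string "0111011":
  q0 --0--> q1
  q1 --1--> q2
  q2 --1--> q2
  q2 --1--> q2
  q2 --0--> q2
  q2 --1--> q2
  q2 --1--> q2
Final state: q2
Accept states: {q2}
q2 is an accept state, so the string is accepted.

Final answer: Yes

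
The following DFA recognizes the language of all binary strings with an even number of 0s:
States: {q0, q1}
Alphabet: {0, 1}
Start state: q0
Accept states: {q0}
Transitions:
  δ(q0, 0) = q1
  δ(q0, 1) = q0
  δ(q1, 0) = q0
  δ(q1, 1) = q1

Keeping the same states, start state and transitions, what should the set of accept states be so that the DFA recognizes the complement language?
The DFA is complete (every state has a transition on every symbol), so the complement
is recognized by the same DFA with accepting and non-accepting states swapped.
Original accept states: {q0}
Complement accept states = All states - Original accept states
= {q0, q1} - {q0}
= {q1}
Complement language: strings with an ODD number of 0s

Final answer: {q1}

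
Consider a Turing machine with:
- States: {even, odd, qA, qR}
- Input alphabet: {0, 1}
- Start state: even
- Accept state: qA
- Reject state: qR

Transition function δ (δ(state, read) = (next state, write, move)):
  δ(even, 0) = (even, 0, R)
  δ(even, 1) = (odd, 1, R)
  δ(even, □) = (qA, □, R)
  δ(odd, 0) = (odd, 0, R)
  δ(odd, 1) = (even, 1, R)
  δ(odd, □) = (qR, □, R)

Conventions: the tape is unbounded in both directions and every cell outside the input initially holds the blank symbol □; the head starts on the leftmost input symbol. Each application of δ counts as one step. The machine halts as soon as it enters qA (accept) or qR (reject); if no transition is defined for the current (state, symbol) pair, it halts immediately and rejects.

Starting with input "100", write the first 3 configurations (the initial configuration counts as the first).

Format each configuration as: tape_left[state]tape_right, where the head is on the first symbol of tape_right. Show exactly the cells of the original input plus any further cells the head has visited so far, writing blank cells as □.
Step 0: [even]100 (head at position 0)
Step 1: δ(even, 1) = (odd, 1, R)  ⊢  1[odd]00 (head at position 1)
Step 2: δ(odd, 0) = (odd, 0, R)  ⊢  10[odd]0 (head at position 2)

Final answer: [even]100 ⊢ 1[odd]00 ⊢ 10[odd]0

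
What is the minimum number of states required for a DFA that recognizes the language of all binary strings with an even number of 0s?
Language: binary strings with an even number of 0s
Lower bound (Myhill–Nerode): the prefixes ε, 0 are pairwise distinguishable:
  ε vs 0: suffix ε distinguishes them (ε has zero 0s (accepted), 0 has one 0 (rejected))
So any DFA needs at least 2 states.
Upper bound: a DFA with 2 states exists (one state per class above).
Minimum states: 2

Final answer: 2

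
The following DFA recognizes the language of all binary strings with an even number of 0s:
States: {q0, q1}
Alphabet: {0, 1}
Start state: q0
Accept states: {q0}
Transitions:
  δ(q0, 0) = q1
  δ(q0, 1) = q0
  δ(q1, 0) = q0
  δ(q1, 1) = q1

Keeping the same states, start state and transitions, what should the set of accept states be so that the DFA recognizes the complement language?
The DFA is complete (every state has a transition on every symbol), so the complement
is recognized by the same DFA with accepting and non-accepting states swapped.
Original accept states: {q0}
Complement accept states = All states - Original accept states
= {q0, q1} - {q0}
= {q1}
Complement language: strings with an ODD number of 0s

Final answer: {q1}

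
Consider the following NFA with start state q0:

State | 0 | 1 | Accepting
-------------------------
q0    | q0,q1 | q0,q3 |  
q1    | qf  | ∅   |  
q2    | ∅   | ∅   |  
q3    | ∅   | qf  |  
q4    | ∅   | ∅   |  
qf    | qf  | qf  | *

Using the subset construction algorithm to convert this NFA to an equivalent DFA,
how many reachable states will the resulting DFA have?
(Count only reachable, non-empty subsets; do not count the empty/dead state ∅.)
Start subset: {q0}
{q0}: on 0 → {q0, q1}, on 1 → {q0, q3}
{q0, q1}: on 0 → {q0, q1, qf}, on 1 → {q0, q3}
{q0, q3}: on 0 → {q0, q1}, on 1 → {q0, q3, qf}
{q0, q1, qf}: on 0 → {q0, q1, qf}, on 1 → {q0, q3, qf}
{q0, q3, qf}: on 0 → {q0, q1, qf}, on 1 → {q0, q3, qf}
Reachable non-empty subsets: {q0}, {q0, q1}, {q0, q3}, {q0, q1, qf}, {q0, q3, qf} — 5 in total.

Final answer: 5 states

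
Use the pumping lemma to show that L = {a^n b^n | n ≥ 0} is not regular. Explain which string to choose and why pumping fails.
Language: L = {a^n b^n | n ≥ 0} (equal numbers of a's followed by b's)
Step 1: Assume for contradiction that L is regular, with pumping length p.
Step 2: Choose s = a^p b^p. Then s ∈ L (it has p a's followed by p b's) and |s| ≥ p.
Step 3: Consider any decomposition s = xyz with |xy| ≤ p and |y| > 0. Since |xy| ≤ p and the first p symbols of s are all a's, y = a^k for some k with 1 ≤ k ≤ p.
Step 4: Pumping up (i = 2): xy²z = a^(p+k) b^p, which has more a's than b's, so xy²z ∉ L.
This contradicts the pumping lemma, so L is not regular.

Final answer: Choose s = a^p b^p. Since |xy| ≤ p, y = a^k with k ≥ 1. Then xy²z = a^(p+k) b^p ∉ L.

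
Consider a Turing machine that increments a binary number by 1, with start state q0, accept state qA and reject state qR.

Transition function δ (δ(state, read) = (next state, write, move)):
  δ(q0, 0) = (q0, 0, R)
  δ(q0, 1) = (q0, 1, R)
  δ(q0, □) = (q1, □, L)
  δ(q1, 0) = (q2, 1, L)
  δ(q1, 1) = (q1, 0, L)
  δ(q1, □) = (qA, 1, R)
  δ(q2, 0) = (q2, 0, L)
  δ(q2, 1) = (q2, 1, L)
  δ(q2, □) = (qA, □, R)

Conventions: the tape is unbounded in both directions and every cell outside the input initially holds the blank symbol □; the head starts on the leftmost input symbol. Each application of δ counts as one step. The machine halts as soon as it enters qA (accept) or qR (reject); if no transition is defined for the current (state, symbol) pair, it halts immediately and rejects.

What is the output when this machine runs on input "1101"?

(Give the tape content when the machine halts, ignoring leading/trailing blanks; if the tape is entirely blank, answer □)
Step 0: [q0]1101 (head at position 0)
Step 1: δ(q0, 1) = (q0, 1, R)  ⊢  1[q0]101 (head at position 1)
Step 2: δ(q0, 1) = (q0, 1, R)  ⊢  11[q0]01 (head at position 2)
Step 3: δ(q0, 0) = (q0, 0, R)  ⊢  110[q0]1 (head at position 3)
Step 4: δ(q0, 1) = (q0, 1, R)  ⊢  1101[q0]□ (head at position 4)
Step 5: δ(q0, □) = (q1, □, L)  ⊢  110[q1]1□ (head at position 3)
Step 6: δ(q1, 1) = (q1, 0, L)  ⊢  11[q1]00□ (head at position 2)
Step 7: δ(q1, 0) = (q2, 1, L)  ⊢  1[q2]110□ (head at position 1)
Step 8: δ(q2, 1) = (q2, 1, L)  ⊢  [q2]1110□ (head at position 0)
Step 9: δ(q2, 1) = (q2, 1, L)  ⊢  [q2]□1110□ (head at position -1)
Step 10: δ(q2, □) = (qA, □, R)  ⊢  □[qA]1110□ (head at position 0)
The machine is in qA, so it halts and accepts.
Tape content when halted (ignoring surrounding blanks): 1110

Final answer: Output: 1110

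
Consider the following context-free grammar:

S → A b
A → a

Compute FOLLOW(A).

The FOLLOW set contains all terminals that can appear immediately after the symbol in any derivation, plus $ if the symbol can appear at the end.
A occurs only in S → A b, where it is immediately followed by the terminal b. So FOLLOW(A) = {b}.

Final answer: {b}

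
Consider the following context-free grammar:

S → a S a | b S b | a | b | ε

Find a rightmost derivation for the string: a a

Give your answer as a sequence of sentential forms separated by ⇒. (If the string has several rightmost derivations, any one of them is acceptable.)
Start with S.
Step 1: the rightmost non-terminal is S; apply S → a S a:  a S a
Step 2: the rightmost non-terminal is S; apply S → ε:  a a

Final answer: S ⇒ a S a ⇒ a a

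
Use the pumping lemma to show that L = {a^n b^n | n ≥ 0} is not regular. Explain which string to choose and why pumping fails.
Language: L = {a^n b^n | n ≥ 0} (equal numbers of a's followed by b's)
Step 1: Assume for contradiction that L is regular, with pumping length p.
Step 2: Choose s = a^p b^p. Then s ∈ L (it has p a's followed by p b's) and |s| ≥ p.
Step 3: Consider any decomposition s = xyz with |xy| ≤ p and |y| > 0. Since |xy| ≤ p and the first p symbols of s are all a's, y = a^k for some k with 1 ≤ k ≤ p.
Step 4: Pumping up (i = 2): xy²z = a^(p+k) b^p, which has more a's than b's, so xy²z ∉ L.
This contradicts the pumping lemma, so L is not regular.

Final answer: Choose s = a^p b^p. Since |xy| ≤ p, y = a^k with k ≥ 1. Then xy²z = a^(p+k) b^p ∉ L.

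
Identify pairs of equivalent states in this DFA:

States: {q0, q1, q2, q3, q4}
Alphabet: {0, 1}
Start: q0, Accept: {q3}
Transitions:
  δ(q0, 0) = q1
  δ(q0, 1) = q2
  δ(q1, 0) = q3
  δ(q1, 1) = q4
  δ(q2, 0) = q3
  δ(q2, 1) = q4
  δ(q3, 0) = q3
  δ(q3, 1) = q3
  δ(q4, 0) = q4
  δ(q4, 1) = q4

Using the table-filling algorithm:
Round 0 – mark pairs where exactly one state is accepting: (q0,q3), (q1,q3), (q2,q3), (q3,q4)
Round 1 – newly marked: (q0,q1) [on 0: q1 vs q3, already marked]; (q0,q2) [on 0: q1 vs q3, already marked]; (q1,q4) [on 0: q3 vs q4, already marked]; (q2,q4) [on 0: q3 vs q4, already marked]
Round 2 – newly marked: (q0,q4) [on 0: q1 vs q4, already marked]
No further pairs can be marked.
(q1, q2) unmarked: δ(q1,0)=q3, δ(q2,0)=q3; δ(q1,1)=q4, δ(q2,1)=q4 → equivalent
Equivalent pairs: (q1, q2)

Final answer: Equivalent pairs: (q1, q2)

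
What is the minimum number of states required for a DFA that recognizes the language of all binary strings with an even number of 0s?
Language: binary strings with an even number of 0s
Lower bound (Myhill–Nerode): the prefixes ε, 0 are pairwise distinguishable:
  ε vs 0: suffix ε distinguishes them (ε has zero 0s (accepted), 0 has one 0 (rejected))
So any DFA needs at least 2 states.
Upper bound: a DFA with 2 states exists (one state per class above).
Minimum states: 2

Final answer: 2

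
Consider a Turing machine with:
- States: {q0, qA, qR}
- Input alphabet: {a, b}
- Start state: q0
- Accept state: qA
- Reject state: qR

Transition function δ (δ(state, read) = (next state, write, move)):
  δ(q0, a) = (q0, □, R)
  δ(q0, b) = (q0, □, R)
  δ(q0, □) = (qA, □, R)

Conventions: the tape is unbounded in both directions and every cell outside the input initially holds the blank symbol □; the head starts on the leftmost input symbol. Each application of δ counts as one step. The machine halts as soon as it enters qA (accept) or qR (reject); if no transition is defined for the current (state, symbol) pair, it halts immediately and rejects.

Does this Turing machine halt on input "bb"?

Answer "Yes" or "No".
Step 0: [q0]bb (head at position 0)
Step 1: δ(q0, b) = (q0, □, R)  ⊢  □[q0]b (head at position 1)
Step 2: δ(q0, b) = (q0, □, R)  ⊢  □□[q0]□ (head at position 2)
Step 3: δ(q0, □) = (qA, □, R)  ⊢  □□□[qA]□ (head at position 3)
The machine is in qA, so it halts and accepts.
It halts after 3 steps.

Final answer: Yes - halts after 3 steps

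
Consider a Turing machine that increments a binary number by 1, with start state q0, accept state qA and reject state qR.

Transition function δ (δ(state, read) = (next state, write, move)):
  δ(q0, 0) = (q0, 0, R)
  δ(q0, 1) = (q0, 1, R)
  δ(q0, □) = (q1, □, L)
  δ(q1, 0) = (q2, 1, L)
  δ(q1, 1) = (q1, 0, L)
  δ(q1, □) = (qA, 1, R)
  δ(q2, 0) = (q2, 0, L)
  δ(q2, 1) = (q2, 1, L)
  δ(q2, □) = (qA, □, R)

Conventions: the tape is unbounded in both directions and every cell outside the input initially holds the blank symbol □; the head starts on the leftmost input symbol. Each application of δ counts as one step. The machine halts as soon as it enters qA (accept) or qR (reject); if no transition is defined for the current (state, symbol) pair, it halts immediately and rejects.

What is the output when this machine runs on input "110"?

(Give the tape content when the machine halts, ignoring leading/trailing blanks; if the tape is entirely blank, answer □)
Step 0: [q0]110 (head at position 0)
Step 1: δ(q0, 1) = (q0, 1, R)  ⊢  1[q0]10 (head at position 1)
Step 2: δ(q0, 1) = (q0, 1, R)  ⊢  11[q0]0 (head at position 2)
Step 3: δ(q0, 0) = (q0, 0, R)  ⊢  110[q0]□ (head at position 3)
Step 4: δ(q0, □) = (q1, □, L)  ⊢  11[q1]0□ (head at position 2)
Step 5: δ(q1, 0) = (q2, 1, L)  ⊢  1[q2]11□ (head at position 1)
Step 6: δ(q2, 1) = (q2, 1, L)  ⊢  [q2]111□ (head at position 0)
Step 7: δ(q2, 1) = (q2, 1, L)  ⊢  [q2]□111□ (head at position -1)
Step 8: δ(q2, □) = (qA, □, R)  ⊢  □[qA]111□ (head at position 0)
The machine is in qA, so it halts and accepts.
Tape content when halted (ignoring surrounding blanks): 111

Final answer: Output: 111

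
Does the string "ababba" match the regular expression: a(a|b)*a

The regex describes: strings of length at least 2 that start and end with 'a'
Yes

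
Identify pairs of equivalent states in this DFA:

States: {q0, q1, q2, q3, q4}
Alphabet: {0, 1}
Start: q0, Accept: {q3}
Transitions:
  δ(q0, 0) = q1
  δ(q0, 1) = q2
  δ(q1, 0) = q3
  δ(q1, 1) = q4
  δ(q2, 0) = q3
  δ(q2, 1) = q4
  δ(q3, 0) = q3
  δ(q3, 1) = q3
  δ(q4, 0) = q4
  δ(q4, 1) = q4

Using the table-filling algorithm:
Round 0 – mark pairs where exactly one state is accepting: (q0,q3), (q1,q3), (q2,q3), (q3,q4)
Round 1 – newly marked: (q0,q1) [on 0: q1 vs q3, already marked]; (q0,q2) [on 0: q1 vs q3, already marked]; (q1,q4) [on 0: q3 vs q4, already marked]; (q2,q4) [on 0: q3 vs q4, already marked]
Round 2 – newly marked: (q0,q4) [on 0: q1 vs q4, already marked]
No further pairs can be marked.
(q1, q2) unmarked: δ(q1,0)=q3, δ(q2,0)=q3; δ(q1,1)=q4, δ(q2,1)=q4 → equivalent
Equivalent pairs: (q1, q2)

Final answer: Equivalent pairs: (q1, q2)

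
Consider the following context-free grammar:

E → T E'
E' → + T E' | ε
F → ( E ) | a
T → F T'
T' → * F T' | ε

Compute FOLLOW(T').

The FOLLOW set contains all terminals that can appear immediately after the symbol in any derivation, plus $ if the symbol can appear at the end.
Useful FIRST sets: FIRST(E') = {+, ε}, FIRST(T') = {*, ε} (both E' and T' are nullable).
FOLLOW(E): E is the start symbol → $; E appears in F → ( E ) followed by ')' → FOLLOW(E) = {), $}.
FOLLOW(E'): E' appears at the right end of E → T E' and of E' → + T E', so FOLLOW(E') ⊇ FOLLOW(E) (the second occurrence adds nothing new). FOLLOW(E') = {), $}.
FOLLOW(T): in E → T E' and E' → + T E', T is followed by E': add FIRST(E') minus ε = {+}; since E' is nullable, also add FOLLOW(E) and FOLLOW(E') = {), $}. FOLLOW(T) = {+, ), $}.
FOLLOW(T'): T' appears at the right end of T → F T' and of T' → * F T', so FOLLOW(T') = FOLLOW(T) = {+, ), $}.

Final answer: {$, ), +}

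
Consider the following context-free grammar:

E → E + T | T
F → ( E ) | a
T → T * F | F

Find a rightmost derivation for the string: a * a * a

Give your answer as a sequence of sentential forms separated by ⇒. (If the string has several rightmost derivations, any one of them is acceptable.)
Start with E.
Step 1: the rightmost non-terminal is E; apply E → T:  T
Step 2: the rightmost non-terminal is T; apply T → T * F:  T * F
Step 3: the rightmost non-terminal is F; apply F → a:  T * a
Step 4: the rightmost non-terminal is T; apply T → T * F:  T * F * a
Step 5: the rightmost non-terminal is F; apply F → a:  T * a * a
Step 6: the rightmost non-terminal is T; apply T → F:  F * a * a
Step 7: the rightmost non-terminal is F; apply F → a:  a * a * a

Final answer: E ⇒ T ⇒ T * F ⇒ T * a ⇒ T * F * a ⇒ T * a * a ⇒ F * a * a ⇒ a * a * a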